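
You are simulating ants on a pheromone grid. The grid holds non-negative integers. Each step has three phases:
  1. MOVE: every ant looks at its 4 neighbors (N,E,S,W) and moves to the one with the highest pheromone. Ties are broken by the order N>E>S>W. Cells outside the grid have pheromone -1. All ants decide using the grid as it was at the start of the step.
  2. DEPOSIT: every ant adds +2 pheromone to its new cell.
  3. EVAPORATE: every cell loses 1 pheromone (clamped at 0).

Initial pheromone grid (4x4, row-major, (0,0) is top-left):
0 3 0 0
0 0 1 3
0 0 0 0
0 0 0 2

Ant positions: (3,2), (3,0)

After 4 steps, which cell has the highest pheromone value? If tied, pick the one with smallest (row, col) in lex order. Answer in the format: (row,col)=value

Step 1: ant0:(3,2)->E->(3,3) | ant1:(3,0)->N->(2,0)
  grid max=3 at (3,3)
Step 2: ant0:(3,3)->N->(2,3) | ant1:(2,0)->N->(1,0)
  grid max=2 at (3,3)
Step 3: ant0:(2,3)->S->(3,3) | ant1:(1,0)->N->(0,0)
  grid max=3 at (3,3)
Step 4: ant0:(3,3)->N->(2,3) | ant1:(0,0)->E->(0,1)
  grid max=2 at (3,3)
Final grid:
  0 1 0 0
  0 0 0 0
  0 0 0 1
  0 0 0 2
Max pheromone 2 at (3,3)

Answer: (3,3)=2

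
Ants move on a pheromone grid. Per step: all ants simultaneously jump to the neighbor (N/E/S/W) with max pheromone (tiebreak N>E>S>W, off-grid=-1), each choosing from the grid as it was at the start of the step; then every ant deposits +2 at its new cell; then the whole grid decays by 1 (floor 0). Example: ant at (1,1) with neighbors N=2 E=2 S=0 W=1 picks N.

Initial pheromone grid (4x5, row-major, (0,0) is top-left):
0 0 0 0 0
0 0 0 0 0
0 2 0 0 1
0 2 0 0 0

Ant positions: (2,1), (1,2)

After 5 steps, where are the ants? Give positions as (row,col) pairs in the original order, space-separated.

Step 1: ant0:(2,1)->S->(3,1) | ant1:(1,2)->N->(0,2)
  grid max=3 at (3,1)
Step 2: ant0:(3,1)->N->(2,1) | ant1:(0,2)->E->(0,3)
  grid max=2 at (2,1)
Step 3: ant0:(2,1)->S->(3,1) | ant1:(0,3)->E->(0,4)
  grid max=3 at (3,1)
Step 4: ant0:(3,1)->N->(2,1) | ant1:(0,4)->S->(1,4)
  grid max=2 at (2,1)
Step 5: ant0:(2,1)->S->(3,1) | ant1:(1,4)->N->(0,4)
  grid max=3 at (3,1)

(3,1) (0,4)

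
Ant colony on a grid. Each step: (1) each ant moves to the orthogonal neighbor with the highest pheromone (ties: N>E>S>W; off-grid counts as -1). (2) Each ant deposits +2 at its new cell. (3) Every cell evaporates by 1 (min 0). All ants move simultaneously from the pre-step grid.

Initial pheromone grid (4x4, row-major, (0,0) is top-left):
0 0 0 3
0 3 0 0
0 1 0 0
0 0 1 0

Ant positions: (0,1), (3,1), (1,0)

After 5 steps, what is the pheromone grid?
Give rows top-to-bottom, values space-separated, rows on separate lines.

After step 1: ants at (1,1),(2,1),(1,1)
  0 0 0 2
  0 6 0 0
  0 2 0 0
  0 0 0 0
After step 2: ants at (2,1),(1,1),(2,1)
  0 0 0 1
  0 7 0 0
  0 5 0 0
  0 0 0 0
After step 3: ants at (1,1),(2,1),(1,1)
  0 0 0 0
  0 10 0 0
  0 6 0 0
  0 0 0 0
After step 4: ants at (2,1),(1,1),(2,1)
  0 0 0 0
  0 11 0 0
  0 9 0 0
  0 0 0 0
After step 5: ants at (1,1),(2,1),(1,1)
  0 0 0 0
  0 14 0 0
  0 10 0 0
  0 0 0 0

0 0 0 0
0 14 0 0
0 10 0 0
0 0 0 0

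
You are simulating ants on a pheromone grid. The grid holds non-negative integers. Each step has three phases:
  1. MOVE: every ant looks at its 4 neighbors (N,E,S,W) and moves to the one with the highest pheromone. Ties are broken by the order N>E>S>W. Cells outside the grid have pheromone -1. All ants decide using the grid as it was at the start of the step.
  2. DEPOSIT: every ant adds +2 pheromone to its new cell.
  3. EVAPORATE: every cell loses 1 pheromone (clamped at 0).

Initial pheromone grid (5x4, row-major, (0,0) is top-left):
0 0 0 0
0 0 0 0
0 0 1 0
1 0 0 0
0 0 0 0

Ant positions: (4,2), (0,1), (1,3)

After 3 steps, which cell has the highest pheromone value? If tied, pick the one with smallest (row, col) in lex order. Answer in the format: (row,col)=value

Answer: (0,2)=3

Derivation:
Step 1: ant0:(4,2)->N->(3,2) | ant1:(0,1)->E->(0,2) | ant2:(1,3)->N->(0,3)
  grid max=1 at (0,2)
Step 2: ant0:(3,2)->N->(2,2) | ant1:(0,2)->E->(0,3) | ant2:(0,3)->W->(0,2)
  grid max=2 at (0,2)
Step 3: ant0:(2,2)->N->(1,2) | ant1:(0,3)->W->(0,2) | ant2:(0,2)->E->(0,3)
  grid max=3 at (0,2)
Final grid:
  0 0 3 3
  0 0 1 0
  0 0 0 0
  0 0 0 0
  0 0 0 0
Max pheromone 3 at (0,2)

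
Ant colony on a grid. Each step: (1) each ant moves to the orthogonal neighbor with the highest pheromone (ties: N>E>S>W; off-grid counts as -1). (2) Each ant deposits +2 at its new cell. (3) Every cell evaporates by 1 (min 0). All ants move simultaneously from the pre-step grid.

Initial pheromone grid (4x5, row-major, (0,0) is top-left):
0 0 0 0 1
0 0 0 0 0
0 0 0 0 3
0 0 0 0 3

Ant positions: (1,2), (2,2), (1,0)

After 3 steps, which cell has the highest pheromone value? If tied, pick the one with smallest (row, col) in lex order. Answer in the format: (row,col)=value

Answer: (0,2)=5

Derivation:
Step 1: ant0:(1,2)->N->(0,2) | ant1:(2,2)->N->(1,2) | ant2:(1,0)->N->(0,0)
  grid max=2 at (2,4)
Step 2: ant0:(0,2)->S->(1,2) | ant1:(1,2)->N->(0,2) | ant2:(0,0)->E->(0,1)
  grid max=2 at (0,2)
Step 3: ant0:(1,2)->N->(0,2) | ant1:(0,2)->S->(1,2) | ant2:(0,1)->E->(0,2)
  grid max=5 at (0,2)
Final grid:
  0 0 5 0 0
  0 0 3 0 0
  0 0 0 0 0
  0 0 0 0 0
Max pheromone 5 at (0,2)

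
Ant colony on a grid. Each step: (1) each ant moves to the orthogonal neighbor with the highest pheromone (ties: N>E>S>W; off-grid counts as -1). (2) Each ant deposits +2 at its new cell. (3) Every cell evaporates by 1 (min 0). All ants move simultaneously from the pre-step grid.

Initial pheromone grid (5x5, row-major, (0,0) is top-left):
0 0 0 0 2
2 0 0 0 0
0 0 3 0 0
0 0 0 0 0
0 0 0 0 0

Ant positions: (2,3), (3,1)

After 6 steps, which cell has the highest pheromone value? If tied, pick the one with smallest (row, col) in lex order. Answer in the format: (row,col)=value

Step 1: ant0:(2,3)->W->(2,2) | ant1:(3,1)->N->(2,1)
  grid max=4 at (2,2)
Step 2: ant0:(2,2)->W->(2,1) | ant1:(2,1)->E->(2,2)
  grid max=5 at (2,2)
Step 3: ant0:(2,1)->E->(2,2) | ant1:(2,2)->W->(2,1)
  grid max=6 at (2,2)
Step 4: ant0:(2,2)->W->(2,1) | ant1:(2,1)->E->(2,2)
  grid max=7 at (2,2)
Step 5: ant0:(2,1)->E->(2,2) | ant1:(2,2)->W->(2,1)
  grid max=8 at (2,2)
Step 6: ant0:(2,2)->W->(2,1) | ant1:(2,1)->E->(2,2)
  grid max=9 at (2,2)
Final grid:
  0 0 0 0 0
  0 0 0 0 0
  0 6 9 0 0
  0 0 0 0 0
  0 0 0 0 0
Max pheromone 9 at (2,2)

Answer: (2,2)=9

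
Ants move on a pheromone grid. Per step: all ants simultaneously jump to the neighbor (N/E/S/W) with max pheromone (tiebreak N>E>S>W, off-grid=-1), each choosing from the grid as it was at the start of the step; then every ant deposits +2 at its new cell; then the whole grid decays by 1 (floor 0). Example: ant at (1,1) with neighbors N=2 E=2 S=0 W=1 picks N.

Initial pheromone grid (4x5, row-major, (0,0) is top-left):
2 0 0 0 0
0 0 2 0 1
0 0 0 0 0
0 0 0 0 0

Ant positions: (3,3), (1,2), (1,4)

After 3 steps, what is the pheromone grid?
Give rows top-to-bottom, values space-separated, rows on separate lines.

After step 1: ants at (2,3),(0,2),(0,4)
  1 0 1 0 1
  0 0 1 0 0
  0 0 0 1 0
  0 0 0 0 0
After step 2: ants at (1,3),(1,2),(1,4)
  0 0 0 0 0
  0 0 2 1 1
  0 0 0 0 0
  0 0 0 0 0
After step 3: ants at (1,2),(1,3),(1,3)
  0 0 0 0 0
  0 0 3 4 0
  0 0 0 0 0
  0 0 0 0 0

0 0 0 0 0
0 0 3 4 0
0 0 0 0 0
0 0 0 0 0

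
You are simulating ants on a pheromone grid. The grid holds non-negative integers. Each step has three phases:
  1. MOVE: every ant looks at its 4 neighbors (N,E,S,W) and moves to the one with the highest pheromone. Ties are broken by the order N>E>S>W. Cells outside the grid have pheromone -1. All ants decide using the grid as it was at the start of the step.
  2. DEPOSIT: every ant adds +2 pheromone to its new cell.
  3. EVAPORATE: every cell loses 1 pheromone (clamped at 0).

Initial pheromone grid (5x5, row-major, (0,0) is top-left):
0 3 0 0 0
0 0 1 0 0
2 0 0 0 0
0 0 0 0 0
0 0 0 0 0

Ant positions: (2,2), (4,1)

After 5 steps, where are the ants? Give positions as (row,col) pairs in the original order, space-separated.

Step 1: ant0:(2,2)->N->(1,2) | ant1:(4,1)->N->(3,1)
  grid max=2 at (0,1)
Step 2: ant0:(1,2)->N->(0,2) | ant1:(3,1)->N->(2,1)
  grid max=1 at (0,1)
Step 3: ant0:(0,2)->S->(1,2) | ant1:(2,1)->N->(1,1)
  grid max=2 at (1,2)
Step 4: ant0:(1,2)->W->(1,1) | ant1:(1,1)->E->(1,2)
  grid max=3 at (1,2)
Step 5: ant0:(1,1)->E->(1,2) | ant1:(1,2)->W->(1,1)
  grid max=4 at (1,2)

(1,2) (1,1)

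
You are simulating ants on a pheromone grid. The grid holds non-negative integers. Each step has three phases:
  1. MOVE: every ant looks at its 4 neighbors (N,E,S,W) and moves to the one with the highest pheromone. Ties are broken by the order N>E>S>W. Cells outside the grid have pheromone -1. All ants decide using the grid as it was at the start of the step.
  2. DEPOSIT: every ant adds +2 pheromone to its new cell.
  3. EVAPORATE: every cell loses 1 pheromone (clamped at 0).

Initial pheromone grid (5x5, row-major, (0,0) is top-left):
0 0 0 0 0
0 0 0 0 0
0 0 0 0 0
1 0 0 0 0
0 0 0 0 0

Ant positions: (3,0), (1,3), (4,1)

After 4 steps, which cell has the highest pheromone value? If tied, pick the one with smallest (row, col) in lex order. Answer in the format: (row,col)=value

Step 1: ant0:(3,0)->N->(2,0) | ant1:(1,3)->N->(0,3) | ant2:(4,1)->N->(3,1)
  grid max=1 at (0,3)
Step 2: ant0:(2,0)->N->(1,0) | ant1:(0,3)->E->(0,4) | ant2:(3,1)->N->(2,1)
  grid max=1 at (0,4)
Step 3: ant0:(1,0)->N->(0,0) | ant1:(0,4)->S->(1,4) | ant2:(2,1)->N->(1,1)
  grid max=1 at (0,0)
Step 4: ant0:(0,0)->E->(0,1) | ant1:(1,4)->N->(0,4) | ant2:(1,1)->N->(0,1)
  grid max=3 at (0,1)
Final grid:
  0 3 0 0 1
  0 0 0 0 0
  0 0 0 0 0
  0 0 0 0 0
  0 0 0 0 0
Max pheromone 3 at (0,1)

Answer: (0,1)=3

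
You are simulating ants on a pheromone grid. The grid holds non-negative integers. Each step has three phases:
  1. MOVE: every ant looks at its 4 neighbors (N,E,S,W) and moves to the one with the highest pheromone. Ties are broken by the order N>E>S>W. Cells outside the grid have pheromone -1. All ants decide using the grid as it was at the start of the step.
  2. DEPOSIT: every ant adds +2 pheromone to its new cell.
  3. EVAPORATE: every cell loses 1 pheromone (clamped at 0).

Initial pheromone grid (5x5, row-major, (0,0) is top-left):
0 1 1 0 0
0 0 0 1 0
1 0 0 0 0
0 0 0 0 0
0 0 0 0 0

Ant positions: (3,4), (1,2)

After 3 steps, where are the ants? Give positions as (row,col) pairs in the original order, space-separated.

Step 1: ant0:(3,4)->N->(2,4) | ant1:(1,2)->N->(0,2)
  grid max=2 at (0,2)
Step 2: ant0:(2,4)->N->(1,4) | ant1:(0,2)->E->(0,3)
  grid max=1 at (0,2)
Step 3: ant0:(1,4)->N->(0,4) | ant1:(0,3)->W->(0,2)
  grid max=2 at (0,2)

(0,4) (0,2)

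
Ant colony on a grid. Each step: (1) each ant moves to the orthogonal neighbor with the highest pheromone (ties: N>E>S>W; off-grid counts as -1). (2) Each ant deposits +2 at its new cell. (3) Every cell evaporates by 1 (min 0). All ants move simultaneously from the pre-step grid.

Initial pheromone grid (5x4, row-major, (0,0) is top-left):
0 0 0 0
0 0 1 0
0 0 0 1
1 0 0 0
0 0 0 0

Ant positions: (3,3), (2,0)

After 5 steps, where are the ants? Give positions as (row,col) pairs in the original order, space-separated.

Step 1: ant0:(3,3)->N->(2,3) | ant1:(2,0)->S->(3,0)
  grid max=2 at (2,3)
Step 2: ant0:(2,3)->N->(1,3) | ant1:(3,0)->N->(2,0)
  grid max=1 at (1,3)
Step 3: ant0:(1,3)->S->(2,3) | ant1:(2,0)->S->(3,0)
  grid max=2 at (2,3)
Step 4: ant0:(2,3)->N->(1,3) | ant1:(3,0)->N->(2,0)
  grid max=1 at (1,3)
Step 5: ant0:(1,3)->S->(2,3) | ant1:(2,0)->S->(3,0)
  grid max=2 at (2,3)

(2,3) (3,0)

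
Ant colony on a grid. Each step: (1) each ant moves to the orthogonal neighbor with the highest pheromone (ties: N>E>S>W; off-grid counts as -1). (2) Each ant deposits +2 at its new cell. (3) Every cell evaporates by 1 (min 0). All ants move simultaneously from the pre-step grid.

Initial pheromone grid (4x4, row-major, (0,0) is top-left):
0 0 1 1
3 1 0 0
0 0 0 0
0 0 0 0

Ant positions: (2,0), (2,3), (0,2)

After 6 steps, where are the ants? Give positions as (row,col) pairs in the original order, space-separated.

Step 1: ant0:(2,0)->N->(1,0) | ant1:(2,3)->N->(1,3) | ant2:(0,2)->E->(0,3)
  grid max=4 at (1,0)
Step 2: ant0:(1,0)->N->(0,0) | ant1:(1,3)->N->(0,3) | ant2:(0,3)->S->(1,3)
  grid max=3 at (0,3)
Step 3: ant0:(0,0)->S->(1,0) | ant1:(0,3)->S->(1,3) | ant2:(1,3)->N->(0,3)
  grid max=4 at (0,3)
Step 4: ant0:(1,0)->N->(0,0) | ant1:(1,3)->N->(0,3) | ant2:(0,3)->S->(1,3)
  grid max=5 at (0,3)
Step 5: ant0:(0,0)->S->(1,0) | ant1:(0,3)->S->(1,3) | ant2:(1,3)->N->(0,3)
  grid max=6 at (0,3)
Step 6: ant0:(1,0)->N->(0,0) | ant1:(1,3)->N->(0,3) | ant2:(0,3)->S->(1,3)
  grid max=7 at (0,3)

(0,0) (0,3) (1,3)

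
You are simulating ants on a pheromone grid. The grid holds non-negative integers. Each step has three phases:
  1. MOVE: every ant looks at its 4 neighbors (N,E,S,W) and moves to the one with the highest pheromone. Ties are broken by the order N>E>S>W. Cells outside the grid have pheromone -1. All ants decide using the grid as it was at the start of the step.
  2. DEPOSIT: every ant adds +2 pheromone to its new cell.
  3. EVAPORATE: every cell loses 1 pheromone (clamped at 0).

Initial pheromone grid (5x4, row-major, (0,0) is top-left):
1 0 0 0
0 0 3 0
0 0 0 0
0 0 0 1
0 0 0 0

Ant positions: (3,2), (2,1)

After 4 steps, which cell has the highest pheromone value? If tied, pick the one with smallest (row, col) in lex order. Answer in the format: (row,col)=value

Answer: (1,2)=3

Derivation:
Step 1: ant0:(3,2)->E->(3,3) | ant1:(2,1)->N->(1,1)
  grid max=2 at (1,2)
Step 2: ant0:(3,3)->N->(2,3) | ant1:(1,1)->E->(1,2)
  grid max=3 at (1,2)
Step 3: ant0:(2,3)->S->(3,3) | ant1:(1,2)->N->(0,2)
  grid max=2 at (1,2)
Step 4: ant0:(3,3)->N->(2,3) | ant1:(0,2)->S->(1,2)
  grid max=3 at (1,2)
Final grid:
  0 0 0 0
  0 0 3 0
  0 0 0 1
  0 0 0 1
  0 0 0 0
Max pheromone 3 at (1,2)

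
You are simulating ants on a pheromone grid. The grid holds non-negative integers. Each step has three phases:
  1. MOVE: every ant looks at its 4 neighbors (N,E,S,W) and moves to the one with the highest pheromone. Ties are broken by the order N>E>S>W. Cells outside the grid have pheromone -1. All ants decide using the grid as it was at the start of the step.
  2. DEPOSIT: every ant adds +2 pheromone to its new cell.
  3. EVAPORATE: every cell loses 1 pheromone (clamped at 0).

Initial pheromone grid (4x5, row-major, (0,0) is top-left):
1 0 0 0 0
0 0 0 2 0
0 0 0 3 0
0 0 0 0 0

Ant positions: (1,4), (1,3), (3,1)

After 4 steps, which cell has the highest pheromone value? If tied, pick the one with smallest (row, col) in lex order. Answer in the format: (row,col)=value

Answer: (2,3)=7

Derivation:
Step 1: ant0:(1,4)->W->(1,3) | ant1:(1,3)->S->(2,3) | ant2:(3,1)->N->(2,1)
  grid max=4 at (2,3)
Step 2: ant0:(1,3)->S->(2,3) | ant1:(2,3)->N->(1,3) | ant2:(2,1)->N->(1,1)
  grid max=5 at (2,3)
Step 3: ant0:(2,3)->N->(1,3) | ant1:(1,3)->S->(2,3) | ant2:(1,1)->N->(0,1)
  grid max=6 at (2,3)
Step 4: ant0:(1,3)->S->(2,3) | ant1:(2,3)->N->(1,3) | ant2:(0,1)->E->(0,2)
  grid max=7 at (2,3)
Final grid:
  0 0 1 0 0
  0 0 0 6 0
  0 0 0 7 0
  0 0 0 0 0
Max pheromone 7 at (2,3)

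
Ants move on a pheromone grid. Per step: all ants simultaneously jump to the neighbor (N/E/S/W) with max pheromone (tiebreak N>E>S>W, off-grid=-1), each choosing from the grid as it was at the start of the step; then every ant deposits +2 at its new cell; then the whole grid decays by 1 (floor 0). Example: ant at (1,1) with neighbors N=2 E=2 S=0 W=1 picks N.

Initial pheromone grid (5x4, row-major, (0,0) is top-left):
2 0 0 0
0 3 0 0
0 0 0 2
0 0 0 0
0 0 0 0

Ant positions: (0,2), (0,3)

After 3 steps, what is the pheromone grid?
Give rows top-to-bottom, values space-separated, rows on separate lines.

After step 1: ants at (0,3),(1,3)
  1 0 0 1
  0 2 0 1
  0 0 0 1
  0 0 0 0
  0 0 0 0
After step 2: ants at (1,3),(0,3)
  0 0 0 2
  0 1 0 2
  0 0 0 0
  0 0 0 0
  0 0 0 0
After step 3: ants at (0,3),(1,3)
  0 0 0 3
  0 0 0 3
  0 0 0 0
  0 0 0 0
  0 0 0 0

0 0 0 3
0 0 0 3
0 0 0 0
0 0 0 0
0 0 0 0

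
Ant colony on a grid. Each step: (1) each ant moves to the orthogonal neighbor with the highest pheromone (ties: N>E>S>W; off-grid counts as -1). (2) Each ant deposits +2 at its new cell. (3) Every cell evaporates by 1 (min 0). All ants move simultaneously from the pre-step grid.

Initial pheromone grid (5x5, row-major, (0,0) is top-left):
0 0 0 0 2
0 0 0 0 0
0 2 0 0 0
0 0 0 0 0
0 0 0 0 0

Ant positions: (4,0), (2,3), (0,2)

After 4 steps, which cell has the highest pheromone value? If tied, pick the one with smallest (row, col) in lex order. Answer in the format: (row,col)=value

Step 1: ant0:(4,0)->N->(3,0) | ant1:(2,3)->N->(1,3) | ant2:(0,2)->E->(0,3)
  grid max=1 at (0,3)
Step 2: ant0:(3,0)->N->(2,0) | ant1:(1,3)->N->(0,3) | ant2:(0,3)->E->(0,4)
  grid max=2 at (0,3)
Step 3: ant0:(2,0)->N->(1,0) | ant1:(0,3)->E->(0,4) | ant2:(0,4)->W->(0,3)
  grid max=3 at (0,3)
Step 4: ant0:(1,0)->N->(0,0) | ant1:(0,4)->W->(0,3) | ant2:(0,3)->E->(0,4)
  grid max=4 at (0,3)
Final grid:
  1 0 0 4 4
  0 0 0 0 0
  0 0 0 0 0
  0 0 0 0 0
  0 0 0 0 0
Max pheromone 4 at (0,3)

Answer: (0,3)=4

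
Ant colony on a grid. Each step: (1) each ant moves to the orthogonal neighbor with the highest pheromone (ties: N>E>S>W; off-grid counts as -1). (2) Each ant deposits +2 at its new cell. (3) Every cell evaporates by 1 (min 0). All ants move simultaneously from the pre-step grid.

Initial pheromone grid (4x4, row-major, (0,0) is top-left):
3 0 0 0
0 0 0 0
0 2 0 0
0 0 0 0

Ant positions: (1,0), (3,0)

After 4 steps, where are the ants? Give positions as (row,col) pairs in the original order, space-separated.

Step 1: ant0:(1,0)->N->(0,0) | ant1:(3,0)->N->(2,0)
  grid max=4 at (0,0)
Step 2: ant0:(0,0)->E->(0,1) | ant1:(2,0)->E->(2,1)
  grid max=3 at (0,0)
Step 3: ant0:(0,1)->W->(0,0) | ant1:(2,1)->N->(1,1)
  grid max=4 at (0,0)
Step 4: ant0:(0,0)->E->(0,1) | ant1:(1,1)->S->(2,1)
  grid max=3 at (0,0)

(0,1) (2,1)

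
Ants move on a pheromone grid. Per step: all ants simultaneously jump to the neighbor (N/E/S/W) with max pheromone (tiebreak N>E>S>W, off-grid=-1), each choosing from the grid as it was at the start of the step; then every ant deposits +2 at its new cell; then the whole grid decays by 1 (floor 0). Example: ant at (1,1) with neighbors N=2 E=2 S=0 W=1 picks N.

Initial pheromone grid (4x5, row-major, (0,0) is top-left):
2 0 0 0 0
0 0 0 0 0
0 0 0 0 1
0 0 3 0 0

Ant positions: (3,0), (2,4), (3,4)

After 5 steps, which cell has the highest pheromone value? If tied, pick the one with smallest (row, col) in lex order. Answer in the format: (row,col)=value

Step 1: ant0:(3,0)->N->(2,0) | ant1:(2,4)->N->(1,4) | ant2:(3,4)->N->(2,4)
  grid max=2 at (2,4)
Step 2: ant0:(2,0)->N->(1,0) | ant1:(1,4)->S->(2,4) | ant2:(2,4)->N->(1,4)
  grid max=3 at (2,4)
Step 3: ant0:(1,0)->N->(0,0) | ant1:(2,4)->N->(1,4) | ant2:(1,4)->S->(2,4)
  grid max=4 at (2,4)
Step 4: ant0:(0,0)->E->(0,1) | ant1:(1,4)->S->(2,4) | ant2:(2,4)->N->(1,4)
  grid max=5 at (2,4)
Step 5: ant0:(0,1)->E->(0,2) | ant1:(2,4)->N->(1,4) | ant2:(1,4)->S->(2,4)
  grid max=6 at (2,4)
Final grid:
  0 0 1 0 0
  0 0 0 0 5
  0 0 0 0 6
  0 0 0 0 0
Max pheromone 6 at (2,4)

Answer: (2,4)=6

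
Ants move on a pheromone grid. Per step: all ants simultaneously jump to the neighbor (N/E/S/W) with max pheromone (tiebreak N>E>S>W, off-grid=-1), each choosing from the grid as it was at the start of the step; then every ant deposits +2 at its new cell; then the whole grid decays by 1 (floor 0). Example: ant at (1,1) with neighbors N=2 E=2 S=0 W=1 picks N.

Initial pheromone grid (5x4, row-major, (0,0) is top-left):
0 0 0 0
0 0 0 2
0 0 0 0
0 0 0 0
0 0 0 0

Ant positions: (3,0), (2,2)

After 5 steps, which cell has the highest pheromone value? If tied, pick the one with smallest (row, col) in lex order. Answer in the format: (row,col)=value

Step 1: ant0:(3,0)->N->(2,0) | ant1:(2,2)->N->(1,2)
  grid max=1 at (1,2)
Step 2: ant0:(2,0)->N->(1,0) | ant1:(1,2)->E->(1,3)
  grid max=2 at (1,3)
Step 3: ant0:(1,0)->N->(0,0) | ant1:(1,3)->N->(0,3)
  grid max=1 at (0,0)
Step 4: ant0:(0,0)->E->(0,1) | ant1:(0,3)->S->(1,3)
  grid max=2 at (1,3)
Step 5: ant0:(0,1)->E->(0,2) | ant1:(1,3)->N->(0,3)
  grid max=1 at (0,2)
Final grid:
  0 0 1 1
  0 0 0 1
  0 0 0 0
  0 0 0 0
  0 0 0 0
Max pheromone 1 at (0,2)

Answer: (0,2)=1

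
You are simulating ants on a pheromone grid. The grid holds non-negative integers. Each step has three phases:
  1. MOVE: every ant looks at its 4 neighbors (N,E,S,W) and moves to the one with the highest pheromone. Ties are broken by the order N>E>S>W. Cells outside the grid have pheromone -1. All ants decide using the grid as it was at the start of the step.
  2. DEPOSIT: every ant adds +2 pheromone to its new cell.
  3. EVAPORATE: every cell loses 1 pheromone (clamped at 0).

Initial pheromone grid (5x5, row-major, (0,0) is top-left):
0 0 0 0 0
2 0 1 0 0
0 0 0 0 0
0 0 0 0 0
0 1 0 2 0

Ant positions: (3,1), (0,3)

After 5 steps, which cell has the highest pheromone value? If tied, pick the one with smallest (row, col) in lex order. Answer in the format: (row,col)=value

Step 1: ant0:(3,1)->S->(4,1) | ant1:(0,3)->E->(0,4)
  grid max=2 at (4,1)
Step 2: ant0:(4,1)->N->(3,1) | ant1:(0,4)->S->(1,4)
  grid max=1 at (1,4)
Step 3: ant0:(3,1)->S->(4,1) | ant1:(1,4)->N->(0,4)
  grid max=2 at (4,1)
Step 4: ant0:(4,1)->N->(3,1) | ant1:(0,4)->S->(1,4)
  grid max=1 at (1,4)
Step 5: ant0:(3,1)->S->(4,1) | ant1:(1,4)->N->(0,4)
  grid max=2 at (4,1)
Final grid:
  0 0 0 0 1
  0 0 0 0 0
  0 0 0 0 0
  0 0 0 0 0
  0 2 0 0 0
Max pheromone 2 at (4,1)

Answer: (4,1)=2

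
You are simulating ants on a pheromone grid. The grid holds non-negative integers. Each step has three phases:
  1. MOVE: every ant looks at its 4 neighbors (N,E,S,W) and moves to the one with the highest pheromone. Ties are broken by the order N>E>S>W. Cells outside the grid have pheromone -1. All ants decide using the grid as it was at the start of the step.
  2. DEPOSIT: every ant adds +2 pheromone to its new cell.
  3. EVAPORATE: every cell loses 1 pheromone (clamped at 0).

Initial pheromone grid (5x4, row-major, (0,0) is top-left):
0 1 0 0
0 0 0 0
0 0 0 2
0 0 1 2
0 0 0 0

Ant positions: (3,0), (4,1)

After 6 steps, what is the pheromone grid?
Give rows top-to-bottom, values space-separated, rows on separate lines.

After step 1: ants at (2,0),(3,1)
  0 0 0 0
  0 0 0 0
  1 0 0 1
  0 1 0 1
  0 0 0 0
After step 2: ants at (1,0),(2,1)
  0 0 0 0
  1 0 0 0
  0 1 0 0
  0 0 0 0
  0 0 0 0
After step 3: ants at (0,0),(1,1)
  1 0 0 0
  0 1 0 0
  0 0 0 0
  0 0 0 0
  0 0 0 0
After step 4: ants at (0,1),(0,1)
  0 3 0 0
  0 0 0 0
  0 0 0 0
  0 0 0 0
  0 0 0 0
After step 5: ants at (0,2),(0,2)
  0 2 3 0
  0 0 0 0
  0 0 0 0
  0 0 0 0
  0 0 0 0
After step 6: ants at (0,1),(0,1)
  0 5 2 0
  0 0 0 0
  0 0 0 0
  0 0 0 0
  0 0 0 0

0 5 2 0
0 0 0 0
0 0 0 0
0 0 0 0
0 0 0 0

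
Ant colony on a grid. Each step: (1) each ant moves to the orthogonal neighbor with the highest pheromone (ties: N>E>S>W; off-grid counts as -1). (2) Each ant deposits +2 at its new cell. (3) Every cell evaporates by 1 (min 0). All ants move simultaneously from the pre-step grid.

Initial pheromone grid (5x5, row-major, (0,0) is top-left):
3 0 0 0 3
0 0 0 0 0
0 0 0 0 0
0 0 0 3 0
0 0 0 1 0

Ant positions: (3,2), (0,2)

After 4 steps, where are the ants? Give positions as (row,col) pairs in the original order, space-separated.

Step 1: ant0:(3,2)->E->(3,3) | ant1:(0,2)->E->(0,3)
  grid max=4 at (3,3)
Step 2: ant0:(3,3)->N->(2,3) | ant1:(0,3)->E->(0,4)
  grid max=3 at (0,4)
Step 3: ant0:(2,3)->S->(3,3) | ant1:(0,4)->S->(1,4)
  grid max=4 at (3,3)
Step 4: ant0:(3,3)->N->(2,3) | ant1:(1,4)->N->(0,4)
  grid max=3 at (0,4)

(2,3) (0,4)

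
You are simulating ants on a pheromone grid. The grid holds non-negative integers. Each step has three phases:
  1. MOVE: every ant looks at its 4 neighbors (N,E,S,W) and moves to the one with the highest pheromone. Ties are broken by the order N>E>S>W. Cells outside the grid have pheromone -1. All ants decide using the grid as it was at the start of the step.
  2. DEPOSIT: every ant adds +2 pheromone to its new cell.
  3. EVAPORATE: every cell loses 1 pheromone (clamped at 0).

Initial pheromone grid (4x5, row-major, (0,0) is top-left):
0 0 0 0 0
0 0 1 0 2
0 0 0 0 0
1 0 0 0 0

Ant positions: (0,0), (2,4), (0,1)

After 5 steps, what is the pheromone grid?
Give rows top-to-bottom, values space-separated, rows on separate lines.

After step 1: ants at (0,1),(1,4),(0,2)
  0 1 1 0 0
  0 0 0 0 3
  0 0 0 0 0
  0 0 0 0 0
After step 2: ants at (0,2),(0,4),(0,1)
  0 2 2 0 1
  0 0 0 0 2
  0 0 0 0 0
  0 0 0 0 0
After step 3: ants at (0,1),(1,4),(0,2)
  0 3 3 0 0
  0 0 0 0 3
  0 0 0 0 0
  0 0 0 0 0
After step 4: ants at (0,2),(0,4),(0,1)
  0 4 4 0 1
  0 0 0 0 2
  0 0 0 0 0
  0 0 0 0 0
After step 5: ants at (0,1),(1,4),(0,2)
  0 5 5 0 0
  0 0 0 0 3
  0 0 0 0 0
  0 0 0 0 0

0 5 5 0 0
0 0 0 0 3
0 0 0 0 0
0 0 0 0 0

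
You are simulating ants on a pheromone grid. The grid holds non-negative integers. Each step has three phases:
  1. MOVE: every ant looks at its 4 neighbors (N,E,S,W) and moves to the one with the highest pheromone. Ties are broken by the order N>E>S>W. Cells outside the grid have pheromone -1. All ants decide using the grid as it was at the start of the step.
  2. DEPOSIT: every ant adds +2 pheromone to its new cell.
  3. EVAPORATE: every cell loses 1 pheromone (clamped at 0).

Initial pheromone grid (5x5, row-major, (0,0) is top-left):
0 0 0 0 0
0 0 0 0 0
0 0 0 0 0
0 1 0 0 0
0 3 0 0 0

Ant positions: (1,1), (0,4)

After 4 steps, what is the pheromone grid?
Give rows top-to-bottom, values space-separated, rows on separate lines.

After step 1: ants at (0,1),(1,4)
  0 1 0 0 0
  0 0 0 0 1
  0 0 0 0 0
  0 0 0 0 0
  0 2 0 0 0
After step 2: ants at (0,2),(0,4)
  0 0 1 0 1
  0 0 0 0 0
  0 0 0 0 0
  0 0 0 0 0
  0 1 0 0 0
After step 3: ants at (0,3),(1,4)
  0 0 0 1 0
  0 0 0 0 1
  0 0 0 0 0
  0 0 0 0 0
  0 0 0 0 0
After step 4: ants at (0,4),(0,4)
  0 0 0 0 3
  0 0 0 0 0
  0 0 0 0 0
  0 0 0 0 0
  0 0 0 0 0

0 0 0 0 3
0 0 0 0 0
0 0 0 0 0
0 0 0 0 0
0 0 0 0 0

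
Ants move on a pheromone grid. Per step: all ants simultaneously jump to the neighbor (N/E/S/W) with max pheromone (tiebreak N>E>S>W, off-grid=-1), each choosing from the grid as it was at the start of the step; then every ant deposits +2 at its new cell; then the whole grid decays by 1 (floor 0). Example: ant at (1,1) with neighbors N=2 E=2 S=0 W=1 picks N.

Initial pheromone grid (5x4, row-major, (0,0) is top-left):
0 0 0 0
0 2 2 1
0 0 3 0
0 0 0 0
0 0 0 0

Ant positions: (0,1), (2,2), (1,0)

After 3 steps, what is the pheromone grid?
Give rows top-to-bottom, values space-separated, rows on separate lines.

After step 1: ants at (1,1),(1,2),(1,1)
  0 0 0 0
  0 5 3 0
  0 0 2 0
  0 0 0 0
  0 0 0 0
After step 2: ants at (1,2),(1,1),(1,2)
  0 0 0 0
  0 6 6 0
  0 0 1 0
  0 0 0 0
  0 0 0 0
After step 3: ants at (1,1),(1,2),(1,1)
  0 0 0 0
  0 9 7 0
  0 0 0 0
  0 0 0 0
  0 0 0 0

0 0 0 0
0 9 7 0
0 0 0 0
0 0 0 0
0 0 0 0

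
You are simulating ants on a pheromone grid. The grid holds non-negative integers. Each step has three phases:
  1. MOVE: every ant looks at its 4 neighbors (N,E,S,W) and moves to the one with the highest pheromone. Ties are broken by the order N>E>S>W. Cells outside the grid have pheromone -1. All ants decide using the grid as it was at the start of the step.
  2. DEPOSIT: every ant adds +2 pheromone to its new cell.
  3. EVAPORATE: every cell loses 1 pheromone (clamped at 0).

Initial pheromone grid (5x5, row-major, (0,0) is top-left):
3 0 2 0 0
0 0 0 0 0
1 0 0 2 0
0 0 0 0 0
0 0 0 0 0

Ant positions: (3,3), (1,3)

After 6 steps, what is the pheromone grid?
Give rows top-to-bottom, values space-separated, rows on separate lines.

After step 1: ants at (2,3),(2,3)
  2 0 1 0 0
  0 0 0 0 0
  0 0 0 5 0
  0 0 0 0 0
  0 0 0 0 0
After step 2: ants at (1,3),(1,3)
  1 0 0 0 0
  0 0 0 3 0
  0 0 0 4 0
  0 0 0 0 0
  0 0 0 0 0
After step 3: ants at (2,3),(2,3)
  0 0 0 0 0
  0 0 0 2 0
  0 0 0 7 0
  0 0 0 0 0
  0 0 0 0 0
After step 4: ants at (1,3),(1,3)
  0 0 0 0 0
  0 0 0 5 0
  0 0 0 6 0
  0 0 0 0 0
  0 0 0 0 0
After step 5: ants at (2,3),(2,3)
  0 0 0 0 0
  0 0 0 4 0
  0 0 0 9 0
  0 0 0 0 0
  0 0 0 0 0
After step 6: ants at (1,3),(1,3)
  0 0 0 0 0
  0 0 0 7 0
  0 0 0 8 0
  0 0 0 0 0
  0 0 0 0 0

0 0 0 0 0
0 0 0 7 0
0 0 0 8 0
0 0 0 0 0
0 0 0 0 0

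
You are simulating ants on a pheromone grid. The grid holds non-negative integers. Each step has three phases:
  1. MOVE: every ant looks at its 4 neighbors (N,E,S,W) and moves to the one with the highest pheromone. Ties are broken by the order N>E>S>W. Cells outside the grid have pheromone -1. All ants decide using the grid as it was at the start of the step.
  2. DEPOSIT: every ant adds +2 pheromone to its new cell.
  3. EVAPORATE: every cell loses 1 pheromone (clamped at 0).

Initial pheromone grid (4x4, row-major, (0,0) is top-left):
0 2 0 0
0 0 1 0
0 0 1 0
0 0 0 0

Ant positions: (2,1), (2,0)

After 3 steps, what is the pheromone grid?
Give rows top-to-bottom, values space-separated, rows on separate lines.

After step 1: ants at (2,2),(1,0)
  0 1 0 0
  1 0 0 0
  0 0 2 0
  0 0 0 0
After step 2: ants at (1,2),(0,0)
  1 0 0 0
  0 0 1 0
  0 0 1 0
  0 0 0 0
After step 3: ants at (2,2),(0,1)
  0 1 0 0
  0 0 0 0
  0 0 2 0
  0 0 0 0

0 1 0 0
0 0 0 0
0 0 2 0
0 0 0 0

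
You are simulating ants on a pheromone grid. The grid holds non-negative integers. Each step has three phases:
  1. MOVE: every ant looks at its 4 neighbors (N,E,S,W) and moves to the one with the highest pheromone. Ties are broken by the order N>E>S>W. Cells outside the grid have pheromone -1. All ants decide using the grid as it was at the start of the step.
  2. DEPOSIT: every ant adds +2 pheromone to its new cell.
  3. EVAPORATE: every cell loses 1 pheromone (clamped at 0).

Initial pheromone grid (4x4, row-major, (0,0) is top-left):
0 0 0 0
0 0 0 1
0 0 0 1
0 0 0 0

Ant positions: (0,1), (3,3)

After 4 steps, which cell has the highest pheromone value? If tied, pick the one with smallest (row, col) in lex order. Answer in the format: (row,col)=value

Step 1: ant0:(0,1)->E->(0,2) | ant1:(3,3)->N->(2,3)
  grid max=2 at (2,3)
Step 2: ant0:(0,2)->E->(0,3) | ant1:(2,3)->N->(1,3)
  grid max=1 at (0,3)
Step 3: ant0:(0,3)->S->(1,3) | ant1:(1,3)->N->(0,3)
  grid max=2 at (0,3)
Step 4: ant0:(1,3)->N->(0,3) | ant1:(0,3)->S->(1,3)
  grid max=3 at (0,3)
Final grid:
  0 0 0 3
  0 0 0 3
  0 0 0 0
  0 0 0 0
Max pheromone 3 at (0,3)

Answer: (0,3)=3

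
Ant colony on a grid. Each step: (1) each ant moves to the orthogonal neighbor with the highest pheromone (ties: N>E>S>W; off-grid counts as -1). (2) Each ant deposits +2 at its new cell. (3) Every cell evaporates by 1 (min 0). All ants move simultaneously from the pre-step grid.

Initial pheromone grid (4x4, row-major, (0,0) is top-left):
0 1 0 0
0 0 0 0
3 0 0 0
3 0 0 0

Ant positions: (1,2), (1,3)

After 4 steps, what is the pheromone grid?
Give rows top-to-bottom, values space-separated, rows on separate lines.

After step 1: ants at (0,2),(0,3)
  0 0 1 1
  0 0 0 0
  2 0 0 0
  2 0 0 0
After step 2: ants at (0,3),(0,2)
  0 0 2 2
  0 0 0 0
  1 0 0 0
  1 0 0 0
After step 3: ants at (0,2),(0,3)
  0 0 3 3
  0 0 0 0
  0 0 0 0
  0 0 0 0
After step 4: ants at (0,3),(0,2)
  0 0 4 4
  0 0 0 0
  0 0 0 0
  0 0 0 0

0 0 4 4
0 0 0 0
0 0 0 0
0 0 0 0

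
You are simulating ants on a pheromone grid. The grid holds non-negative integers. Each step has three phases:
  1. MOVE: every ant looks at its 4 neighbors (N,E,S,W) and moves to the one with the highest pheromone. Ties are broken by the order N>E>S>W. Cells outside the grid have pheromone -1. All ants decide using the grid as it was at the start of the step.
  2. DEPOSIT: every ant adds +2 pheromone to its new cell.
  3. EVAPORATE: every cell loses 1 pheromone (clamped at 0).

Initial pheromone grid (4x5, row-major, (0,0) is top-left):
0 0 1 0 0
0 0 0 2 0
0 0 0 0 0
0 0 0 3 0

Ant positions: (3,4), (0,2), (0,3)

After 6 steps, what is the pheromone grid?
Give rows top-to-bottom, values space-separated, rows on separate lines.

After step 1: ants at (3,3),(0,3),(1,3)
  0 0 0 1 0
  0 0 0 3 0
  0 0 0 0 0
  0 0 0 4 0
After step 2: ants at (2,3),(1,3),(0,3)
  0 0 0 2 0
  0 0 0 4 0
  0 0 0 1 0
  0 0 0 3 0
After step 3: ants at (1,3),(0,3),(1,3)
  0 0 0 3 0
  0 0 0 7 0
  0 0 0 0 0
  0 0 0 2 0
After step 4: ants at (0,3),(1,3),(0,3)
  0 0 0 6 0
  0 0 0 8 0
  0 0 0 0 0
  0 0 0 1 0
After step 5: ants at (1,3),(0,3),(1,3)
  0 0 0 7 0
  0 0 0 11 0
  0 0 0 0 0
  0 0 0 0 0
After step 6: ants at (0,3),(1,3),(0,3)
  0 0 0 10 0
  0 0 0 12 0
  0 0 0 0 0
  0 0 0 0 0

0 0 0 10 0
0 0 0 12 0
0 0 0 0 0
0 0 0 0 0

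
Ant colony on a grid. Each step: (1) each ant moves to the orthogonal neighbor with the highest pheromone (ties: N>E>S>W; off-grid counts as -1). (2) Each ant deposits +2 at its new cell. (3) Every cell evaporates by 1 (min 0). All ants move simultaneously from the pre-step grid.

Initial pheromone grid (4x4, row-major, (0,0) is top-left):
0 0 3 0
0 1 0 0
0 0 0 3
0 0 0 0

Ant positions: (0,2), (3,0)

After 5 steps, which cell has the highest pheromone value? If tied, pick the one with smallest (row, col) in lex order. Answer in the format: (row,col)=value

Answer: (0,2)=4

Derivation:
Step 1: ant0:(0,2)->E->(0,3) | ant1:(3,0)->N->(2,0)
  grid max=2 at (0,2)
Step 2: ant0:(0,3)->W->(0,2) | ant1:(2,0)->N->(1,0)
  grid max=3 at (0,2)
Step 3: ant0:(0,2)->E->(0,3) | ant1:(1,0)->N->(0,0)
  grid max=2 at (0,2)
Step 4: ant0:(0,3)->W->(0,2) | ant1:(0,0)->E->(0,1)
  grid max=3 at (0,2)
Step 5: ant0:(0,2)->W->(0,1) | ant1:(0,1)->E->(0,2)
  grid max=4 at (0,2)
Final grid:
  0 2 4 0
  0 0 0 0
  0 0 0 0
  0 0 0 0
Max pheromone 4 at (0,2)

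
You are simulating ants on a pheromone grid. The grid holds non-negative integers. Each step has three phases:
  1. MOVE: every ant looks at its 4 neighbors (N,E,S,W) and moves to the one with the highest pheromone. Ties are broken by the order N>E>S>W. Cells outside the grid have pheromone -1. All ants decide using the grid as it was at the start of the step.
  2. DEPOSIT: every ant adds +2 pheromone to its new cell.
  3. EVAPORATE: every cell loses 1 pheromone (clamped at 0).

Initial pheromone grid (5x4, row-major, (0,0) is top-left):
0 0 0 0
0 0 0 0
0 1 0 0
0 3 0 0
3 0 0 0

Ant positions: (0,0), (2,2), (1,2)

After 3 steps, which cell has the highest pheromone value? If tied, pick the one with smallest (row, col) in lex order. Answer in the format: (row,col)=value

Step 1: ant0:(0,0)->E->(0,1) | ant1:(2,2)->W->(2,1) | ant2:(1,2)->N->(0,2)
  grid max=2 at (2,1)
Step 2: ant0:(0,1)->E->(0,2) | ant1:(2,1)->S->(3,1) | ant2:(0,2)->W->(0,1)
  grid max=3 at (3,1)
Step 3: ant0:(0,2)->W->(0,1) | ant1:(3,1)->N->(2,1) | ant2:(0,1)->E->(0,2)
  grid max=3 at (0,1)
Final grid:
  0 3 3 0
  0 0 0 0
  0 2 0 0
  0 2 0 0
  0 0 0 0
Max pheromone 3 at (0,1)

Answer: (0,1)=3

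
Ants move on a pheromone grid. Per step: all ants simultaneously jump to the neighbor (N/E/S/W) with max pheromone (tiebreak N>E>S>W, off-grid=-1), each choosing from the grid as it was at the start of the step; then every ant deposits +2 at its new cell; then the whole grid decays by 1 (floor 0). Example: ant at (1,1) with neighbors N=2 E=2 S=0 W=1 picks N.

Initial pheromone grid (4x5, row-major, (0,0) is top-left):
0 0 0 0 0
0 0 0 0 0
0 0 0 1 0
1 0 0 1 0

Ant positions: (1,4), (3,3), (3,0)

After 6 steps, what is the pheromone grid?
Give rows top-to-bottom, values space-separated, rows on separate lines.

After step 1: ants at (0,4),(2,3),(2,0)
  0 0 0 0 1
  0 0 0 0 0
  1 0 0 2 0
  0 0 0 0 0
After step 2: ants at (1,4),(1,3),(1,0)
  0 0 0 0 0
  1 0 0 1 1
  0 0 0 1 0
  0 0 0 0 0
After step 3: ants at (1,3),(1,4),(0,0)
  1 0 0 0 0
  0 0 0 2 2
  0 0 0 0 0
  0 0 0 0 0
After step 4: ants at (1,4),(1,3),(0,1)
  0 1 0 0 0
  0 0 0 3 3
  0 0 0 0 0
  0 0 0 0 0
After step 5: ants at (1,3),(1,4),(0,2)
  0 0 1 0 0
  0 0 0 4 4
  0 0 0 0 0
  0 0 0 0 0
After step 6: ants at (1,4),(1,3),(0,3)
  0 0 0 1 0
  0 0 0 5 5
  0 0 0 0 0
  0 0 0 0 0

0 0 0 1 0
0 0 0 5 5
0 0 0 0 0
0 0 0 0 0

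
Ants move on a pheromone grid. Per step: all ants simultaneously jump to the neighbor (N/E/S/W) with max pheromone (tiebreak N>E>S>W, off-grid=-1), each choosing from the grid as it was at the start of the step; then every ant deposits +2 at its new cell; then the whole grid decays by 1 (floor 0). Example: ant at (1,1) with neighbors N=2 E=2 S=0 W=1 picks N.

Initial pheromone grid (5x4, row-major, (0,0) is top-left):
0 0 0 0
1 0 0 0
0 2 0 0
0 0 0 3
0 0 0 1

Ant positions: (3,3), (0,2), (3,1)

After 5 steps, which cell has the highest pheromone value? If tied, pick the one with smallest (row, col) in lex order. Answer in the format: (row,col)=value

Answer: (2,1)=3

Derivation:
Step 1: ant0:(3,3)->S->(4,3) | ant1:(0,2)->E->(0,3) | ant2:(3,1)->N->(2,1)
  grid max=3 at (2,1)
Step 2: ant0:(4,3)->N->(3,3) | ant1:(0,3)->S->(1,3) | ant2:(2,1)->N->(1,1)
  grid max=3 at (3,3)
Step 3: ant0:(3,3)->S->(4,3) | ant1:(1,3)->N->(0,3) | ant2:(1,1)->S->(2,1)
  grid max=3 at (2,1)
Step 4: ant0:(4,3)->N->(3,3) | ant1:(0,3)->S->(1,3) | ant2:(2,1)->N->(1,1)
  grid max=3 at (3,3)
Step 5: ant0:(3,3)->S->(4,3) | ant1:(1,3)->N->(0,3) | ant2:(1,1)->S->(2,1)
  grid max=3 at (2,1)
Final grid:
  0 0 0 1
  0 0 0 0
  0 3 0 0
  0 0 0 2
  0 0 0 2
Max pheromone 3 at (2,1)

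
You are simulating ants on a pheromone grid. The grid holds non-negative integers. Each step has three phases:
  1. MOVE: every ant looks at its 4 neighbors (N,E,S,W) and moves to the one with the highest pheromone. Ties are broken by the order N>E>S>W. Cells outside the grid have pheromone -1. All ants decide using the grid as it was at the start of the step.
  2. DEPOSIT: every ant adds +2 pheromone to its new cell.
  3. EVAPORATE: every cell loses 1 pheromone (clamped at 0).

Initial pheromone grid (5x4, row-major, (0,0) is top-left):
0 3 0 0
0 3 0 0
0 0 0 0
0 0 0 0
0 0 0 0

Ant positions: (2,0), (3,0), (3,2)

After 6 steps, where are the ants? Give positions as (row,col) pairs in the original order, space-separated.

Step 1: ant0:(2,0)->N->(1,0) | ant1:(3,0)->N->(2,0) | ant2:(3,2)->N->(2,2)
  grid max=2 at (0,1)
Step 2: ant0:(1,0)->E->(1,1) | ant1:(2,0)->N->(1,0) | ant2:(2,2)->N->(1,2)
  grid max=3 at (1,1)
Step 3: ant0:(1,1)->W->(1,0) | ant1:(1,0)->E->(1,1) | ant2:(1,2)->W->(1,1)
  grid max=6 at (1,1)
Step 4: ant0:(1,0)->E->(1,1) | ant1:(1,1)->W->(1,0) | ant2:(1,1)->W->(1,0)
  grid max=7 at (1,1)
Step 5: ant0:(1,1)->W->(1,0) | ant1:(1,0)->E->(1,1) | ant2:(1,0)->E->(1,1)
  grid max=10 at (1,1)
Step 6: ant0:(1,0)->E->(1,1) | ant1:(1,1)->W->(1,0) | ant2:(1,1)->W->(1,0)
  grid max=11 at (1,1)

(1,1) (1,0) (1,0)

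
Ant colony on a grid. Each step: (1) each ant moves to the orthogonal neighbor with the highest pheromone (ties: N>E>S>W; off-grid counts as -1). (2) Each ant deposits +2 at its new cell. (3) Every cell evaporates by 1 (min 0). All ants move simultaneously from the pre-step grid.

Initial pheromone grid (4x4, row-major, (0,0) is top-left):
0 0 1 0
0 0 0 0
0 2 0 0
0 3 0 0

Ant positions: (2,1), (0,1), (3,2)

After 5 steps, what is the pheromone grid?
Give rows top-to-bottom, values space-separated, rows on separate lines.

After step 1: ants at (3,1),(0,2),(3,1)
  0 0 2 0
  0 0 0 0
  0 1 0 0
  0 6 0 0
After step 2: ants at (2,1),(0,3),(2,1)
  0 0 1 1
  0 0 0 0
  0 4 0 0
  0 5 0 0
After step 3: ants at (3,1),(0,2),(3,1)
  0 0 2 0
  0 0 0 0
  0 3 0 0
  0 8 0 0
After step 4: ants at (2,1),(0,3),(2,1)
  0 0 1 1
  0 0 0 0
  0 6 0 0
  0 7 0 0
After step 5: ants at (3,1),(0,2),(3,1)
  0 0 2 0
  0 0 0 0
  0 5 0 0
  0 10 0 0

0 0 2 0
0 0 0 0
0 5 0 0
0 10 0 0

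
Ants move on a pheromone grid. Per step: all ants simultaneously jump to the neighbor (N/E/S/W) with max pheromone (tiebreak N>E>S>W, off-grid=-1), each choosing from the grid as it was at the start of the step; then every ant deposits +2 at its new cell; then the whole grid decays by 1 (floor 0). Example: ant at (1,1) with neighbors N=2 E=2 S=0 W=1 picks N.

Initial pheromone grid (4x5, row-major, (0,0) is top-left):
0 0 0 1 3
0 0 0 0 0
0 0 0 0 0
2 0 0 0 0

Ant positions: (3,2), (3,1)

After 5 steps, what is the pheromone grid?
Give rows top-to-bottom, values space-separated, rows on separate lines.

After step 1: ants at (2,2),(3,0)
  0 0 0 0 2
  0 0 0 0 0
  0 0 1 0 0
  3 0 0 0 0
After step 2: ants at (1,2),(2,0)
  0 0 0 0 1
  0 0 1 0 0
  1 0 0 0 0
  2 0 0 0 0
After step 3: ants at (0,2),(3,0)
  0 0 1 0 0
  0 0 0 0 0
  0 0 0 0 0
  3 0 0 0 0
After step 4: ants at (0,3),(2,0)
  0 0 0 1 0
  0 0 0 0 0
  1 0 0 0 0
  2 0 0 0 0
After step 5: ants at (0,4),(3,0)
  0 0 0 0 1
  0 0 0 0 0
  0 0 0 0 0
  3 0 0 0 0

0 0 0 0 1
0 0 0 0 0
0 0 0 0 0
3 0 0 0 0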